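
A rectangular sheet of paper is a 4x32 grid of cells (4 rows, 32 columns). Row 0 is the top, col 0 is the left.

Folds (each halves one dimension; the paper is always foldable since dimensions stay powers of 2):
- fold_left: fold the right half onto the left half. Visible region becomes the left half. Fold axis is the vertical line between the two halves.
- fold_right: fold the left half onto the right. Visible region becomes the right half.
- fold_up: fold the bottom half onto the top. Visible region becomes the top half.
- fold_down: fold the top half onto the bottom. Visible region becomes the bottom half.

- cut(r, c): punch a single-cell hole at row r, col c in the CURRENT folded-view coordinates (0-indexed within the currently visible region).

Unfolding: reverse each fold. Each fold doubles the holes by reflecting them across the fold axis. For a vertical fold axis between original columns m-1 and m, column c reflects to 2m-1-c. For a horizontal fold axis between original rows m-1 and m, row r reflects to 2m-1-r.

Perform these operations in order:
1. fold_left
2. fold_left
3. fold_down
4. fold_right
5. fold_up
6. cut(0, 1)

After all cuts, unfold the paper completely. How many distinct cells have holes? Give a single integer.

Answer: 32

Derivation:
Op 1 fold_left: fold axis v@16; visible region now rows[0,4) x cols[0,16) = 4x16
Op 2 fold_left: fold axis v@8; visible region now rows[0,4) x cols[0,8) = 4x8
Op 3 fold_down: fold axis h@2; visible region now rows[2,4) x cols[0,8) = 2x8
Op 4 fold_right: fold axis v@4; visible region now rows[2,4) x cols[4,8) = 2x4
Op 5 fold_up: fold axis h@3; visible region now rows[2,3) x cols[4,8) = 1x4
Op 6 cut(0, 1): punch at orig (2,5); cuts so far [(2, 5)]; region rows[2,3) x cols[4,8) = 1x4
Unfold 1 (reflect across h@3): 2 holes -> [(2, 5), (3, 5)]
Unfold 2 (reflect across v@4): 4 holes -> [(2, 2), (2, 5), (3, 2), (3, 5)]
Unfold 3 (reflect across h@2): 8 holes -> [(0, 2), (0, 5), (1, 2), (1, 5), (2, 2), (2, 5), (3, 2), (3, 5)]
Unfold 4 (reflect across v@8): 16 holes -> [(0, 2), (0, 5), (0, 10), (0, 13), (1, 2), (1, 5), (1, 10), (1, 13), (2, 2), (2, 5), (2, 10), (2, 13), (3, 2), (3, 5), (3, 10), (3, 13)]
Unfold 5 (reflect across v@16): 32 holes -> [(0, 2), (0, 5), (0, 10), (0, 13), (0, 18), (0, 21), (0, 26), (0, 29), (1, 2), (1, 5), (1, 10), (1, 13), (1, 18), (1, 21), (1, 26), (1, 29), (2, 2), (2, 5), (2, 10), (2, 13), (2, 18), (2, 21), (2, 26), (2, 29), (3, 2), (3, 5), (3, 10), (3, 13), (3, 18), (3, 21), (3, 26), (3, 29)]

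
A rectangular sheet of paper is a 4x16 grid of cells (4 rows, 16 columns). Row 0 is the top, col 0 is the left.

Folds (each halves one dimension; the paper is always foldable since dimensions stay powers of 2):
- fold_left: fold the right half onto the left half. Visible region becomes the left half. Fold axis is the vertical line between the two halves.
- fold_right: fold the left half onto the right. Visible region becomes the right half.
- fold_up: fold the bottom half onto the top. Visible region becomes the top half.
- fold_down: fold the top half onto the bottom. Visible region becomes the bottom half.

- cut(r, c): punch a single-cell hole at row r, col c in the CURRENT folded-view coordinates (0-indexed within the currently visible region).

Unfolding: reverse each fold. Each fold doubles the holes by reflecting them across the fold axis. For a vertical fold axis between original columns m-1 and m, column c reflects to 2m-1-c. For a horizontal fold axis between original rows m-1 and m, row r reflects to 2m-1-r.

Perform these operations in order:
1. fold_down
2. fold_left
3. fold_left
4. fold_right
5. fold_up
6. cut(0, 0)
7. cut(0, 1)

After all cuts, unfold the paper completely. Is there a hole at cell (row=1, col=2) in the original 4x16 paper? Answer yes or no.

Answer: yes

Derivation:
Op 1 fold_down: fold axis h@2; visible region now rows[2,4) x cols[0,16) = 2x16
Op 2 fold_left: fold axis v@8; visible region now rows[2,4) x cols[0,8) = 2x8
Op 3 fold_left: fold axis v@4; visible region now rows[2,4) x cols[0,4) = 2x4
Op 4 fold_right: fold axis v@2; visible region now rows[2,4) x cols[2,4) = 2x2
Op 5 fold_up: fold axis h@3; visible region now rows[2,3) x cols[2,4) = 1x2
Op 6 cut(0, 0): punch at orig (2,2); cuts so far [(2, 2)]; region rows[2,3) x cols[2,4) = 1x2
Op 7 cut(0, 1): punch at orig (2,3); cuts so far [(2, 2), (2, 3)]; region rows[2,3) x cols[2,4) = 1x2
Unfold 1 (reflect across h@3): 4 holes -> [(2, 2), (2, 3), (3, 2), (3, 3)]
Unfold 2 (reflect across v@2): 8 holes -> [(2, 0), (2, 1), (2, 2), (2, 3), (3, 0), (3, 1), (3, 2), (3, 3)]
Unfold 3 (reflect across v@4): 16 holes -> [(2, 0), (2, 1), (2, 2), (2, 3), (2, 4), (2, 5), (2, 6), (2, 7), (3, 0), (3, 1), (3, 2), (3, 3), (3, 4), (3, 5), (3, 6), (3, 7)]
Unfold 4 (reflect across v@8): 32 holes -> [(2, 0), (2, 1), (2, 2), (2, 3), (2, 4), (2, 5), (2, 6), (2, 7), (2, 8), (2, 9), (2, 10), (2, 11), (2, 12), (2, 13), (2, 14), (2, 15), (3, 0), (3, 1), (3, 2), (3, 3), (3, 4), (3, 5), (3, 6), (3, 7), (3, 8), (3, 9), (3, 10), (3, 11), (3, 12), (3, 13), (3, 14), (3, 15)]
Unfold 5 (reflect across h@2): 64 holes -> [(0, 0), (0, 1), (0, 2), (0, 3), (0, 4), (0, 5), (0, 6), (0, 7), (0, 8), (0, 9), (0, 10), (0, 11), (0, 12), (0, 13), (0, 14), (0, 15), (1, 0), (1, 1), (1, 2), (1, 3), (1, 4), (1, 5), (1, 6), (1, 7), (1, 8), (1, 9), (1, 10), (1, 11), (1, 12), (1, 13), (1, 14), (1, 15), (2, 0), (2, 1), (2, 2), (2, 3), (2, 4), (2, 5), (2, 6), (2, 7), (2, 8), (2, 9), (2, 10), (2, 11), (2, 12), (2, 13), (2, 14), (2, 15), (3, 0), (3, 1), (3, 2), (3, 3), (3, 4), (3, 5), (3, 6), (3, 7), (3, 8), (3, 9), (3, 10), (3, 11), (3, 12), (3, 13), (3, 14), (3, 15)]
Holes: [(0, 0), (0, 1), (0, 2), (0, 3), (0, 4), (0, 5), (0, 6), (0, 7), (0, 8), (0, 9), (0, 10), (0, 11), (0, 12), (0, 13), (0, 14), (0, 15), (1, 0), (1, 1), (1, 2), (1, 3), (1, 4), (1, 5), (1, 6), (1, 7), (1, 8), (1, 9), (1, 10), (1, 11), (1, 12), (1, 13), (1, 14), (1, 15), (2, 0), (2, 1), (2, 2), (2, 3), (2, 4), (2, 5), (2, 6), (2, 7), (2, 8), (2, 9), (2, 10), (2, 11), (2, 12), (2, 13), (2, 14), (2, 15), (3, 0), (3, 1), (3, 2), (3, 3), (3, 4), (3, 5), (3, 6), (3, 7), (3, 8), (3, 9), (3, 10), (3, 11), (3, 12), (3, 13), (3, 14), (3, 15)]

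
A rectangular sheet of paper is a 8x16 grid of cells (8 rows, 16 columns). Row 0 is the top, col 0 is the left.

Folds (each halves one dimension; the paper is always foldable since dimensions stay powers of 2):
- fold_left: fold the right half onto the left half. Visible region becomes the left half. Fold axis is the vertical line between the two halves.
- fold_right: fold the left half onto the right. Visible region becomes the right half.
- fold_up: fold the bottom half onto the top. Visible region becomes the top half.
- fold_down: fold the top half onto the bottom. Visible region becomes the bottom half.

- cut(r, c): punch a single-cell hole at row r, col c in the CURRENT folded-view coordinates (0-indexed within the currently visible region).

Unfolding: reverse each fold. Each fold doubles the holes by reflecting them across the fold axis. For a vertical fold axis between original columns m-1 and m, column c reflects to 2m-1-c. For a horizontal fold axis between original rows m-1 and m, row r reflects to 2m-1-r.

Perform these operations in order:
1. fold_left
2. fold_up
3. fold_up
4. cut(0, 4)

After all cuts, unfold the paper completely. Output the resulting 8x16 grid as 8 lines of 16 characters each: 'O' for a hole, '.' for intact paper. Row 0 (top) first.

Op 1 fold_left: fold axis v@8; visible region now rows[0,8) x cols[0,8) = 8x8
Op 2 fold_up: fold axis h@4; visible region now rows[0,4) x cols[0,8) = 4x8
Op 3 fold_up: fold axis h@2; visible region now rows[0,2) x cols[0,8) = 2x8
Op 4 cut(0, 4): punch at orig (0,4); cuts so far [(0, 4)]; region rows[0,2) x cols[0,8) = 2x8
Unfold 1 (reflect across h@2): 2 holes -> [(0, 4), (3, 4)]
Unfold 2 (reflect across h@4): 4 holes -> [(0, 4), (3, 4), (4, 4), (7, 4)]
Unfold 3 (reflect across v@8): 8 holes -> [(0, 4), (0, 11), (3, 4), (3, 11), (4, 4), (4, 11), (7, 4), (7, 11)]

Answer: ....O......O....
................
................
....O......O....
....O......O....
................
................
....O......O....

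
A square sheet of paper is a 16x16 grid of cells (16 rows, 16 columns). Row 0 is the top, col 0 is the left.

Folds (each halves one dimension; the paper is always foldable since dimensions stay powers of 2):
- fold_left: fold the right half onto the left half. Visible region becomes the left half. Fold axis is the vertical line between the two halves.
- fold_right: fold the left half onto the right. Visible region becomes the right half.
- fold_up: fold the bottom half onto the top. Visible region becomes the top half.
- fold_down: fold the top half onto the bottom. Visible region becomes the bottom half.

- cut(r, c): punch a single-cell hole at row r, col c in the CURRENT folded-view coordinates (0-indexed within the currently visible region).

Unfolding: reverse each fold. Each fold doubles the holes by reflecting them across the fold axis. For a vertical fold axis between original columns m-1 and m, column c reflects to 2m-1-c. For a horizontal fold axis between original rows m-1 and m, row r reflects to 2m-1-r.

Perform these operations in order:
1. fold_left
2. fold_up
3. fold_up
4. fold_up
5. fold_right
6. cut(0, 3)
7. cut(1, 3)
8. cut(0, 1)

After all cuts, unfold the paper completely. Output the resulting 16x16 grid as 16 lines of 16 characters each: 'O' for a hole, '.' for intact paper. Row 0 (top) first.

Op 1 fold_left: fold axis v@8; visible region now rows[0,16) x cols[0,8) = 16x8
Op 2 fold_up: fold axis h@8; visible region now rows[0,8) x cols[0,8) = 8x8
Op 3 fold_up: fold axis h@4; visible region now rows[0,4) x cols[0,8) = 4x8
Op 4 fold_up: fold axis h@2; visible region now rows[0,2) x cols[0,8) = 2x8
Op 5 fold_right: fold axis v@4; visible region now rows[0,2) x cols[4,8) = 2x4
Op 6 cut(0, 3): punch at orig (0,7); cuts so far [(0, 7)]; region rows[0,2) x cols[4,8) = 2x4
Op 7 cut(1, 3): punch at orig (1,7); cuts so far [(0, 7), (1, 7)]; region rows[0,2) x cols[4,8) = 2x4
Op 8 cut(0, 1): punch at orig (0,5); cuts so far [(0, 5), (0, 7), (1, 7)]; region rows[0,2) x cols[4,8) = 2x4
Unfold 1 (reflect across v@4): 6 holes -> [(0, 0), (0, 2), (0, 5), (0, 7), (1, 0), (1, 7)]
Unfold 2 (reflect across h@2): 12 holes -> [(0, 0), (0, 2), (0, 5), (0, 7), (1, 0), (1, 7), (2, 0), (2, 7), (3, 0), (3, 2), (3, 5), (3, 7)]
Unfold 3 (reflect across h@4): 24 holes -> [(0, 0), (0, 2), (0, 5), (0, 7), (1, 0), (1, 7), (2, 0), (2, 7), (3, 0), (3, 2), (3, 5), (3, 7), (4, 0), (4, 2), (4, 5), (4, 7), (5, 0), (5, 7), (6, 0), (6, 7), (7, 0), (7, 2), (7, 5), (7, 7)]
Unfold 4 (reflect across h@8): 48 holes -> [(0, 0), (0, 2), (0, 5), (0, 7), (1, 0), (1, 7), (2, 0), (2, 7), (3, 0), (3, 2), (3, 5), (3, 7), (4, 0), (4, 2), (4, 5), (4, 7), (5, 0), (5, 7), (6, 0), (6, 7), (7, 0), (7, 2), (7, 5), (7, 7), (8, 0), (8, 2), (8, 5), (8, 7), (9, 0), (9, 7), (10, 0), (10, 7), (11, 0), (11, 2), (11, 5), (11, 7), (12, 0), (12, 2), (12, 5), (12, 7), (13, 0), (13, 7), (14, 0), (14, 7), (15, 0), (15, 2), (15, 5), (15, 7)]
Unfold 5 (reflect across v@8): 96 holes -> [(0, 0), (0, 2), (0, 5), (0, 7), (0, 8), (0, 10), (0, 13), (0, 15), (1, 0), (1, 7), (1, 8), (1, 15), (2, 0), (2, 7), (2, 8), (2, 15), (3, 0), (3, 2), (3, 5), (3, 7), (3, 8), (3, 10), (3, 13), (3, 15), (4, 0), (4, 2), (4, 5), (4, 7), (4, 8), (4, 10), (4, 13), (4, 15), (5, 0), (5, 7), (5, 8), (5, 15), (6, 0), (6, 7), (6, 8), (6, 15), (7, 0), (7, 2), (7, 5), (7, 7), (7, 8), (7, 10), (7, 13), (7, 15), (8, 0), (8, 2), (8, 5), (8, 7), (8, 8), (8, 10), (8, 13), (8, 15), (9, 0), (9, 7), (9, 8), (9, 15), (10, 0), (10, 7), (10, 8), (10, 15), (11, 0), (11, 2), (11, 5), (11, 7), (11, 8), (11, 10), (11, 13), (11, 15), (12, 0), (12, 2), (12, 5), (12, 7), (12, 8), (12, 10), (12, 13), (12, 15), (13, 0), (13, 7), (13, 8), (13, 15), (14, 0), (14, 7), (14, 8), (14, 15), (15, 0), (15, 2), (15, 5), (15, 7), (15, 8), (15, 10), (15, 13), (15, 15)]

Answer: O.O..O.OO.O..O.O
O......OO......O
O......OO......O
O.O..O.OO.O..O.O
O.O..O.OO.O..O.O
O......OO......O
O......OO......O
O.O..O.OO.O..O.O
O.O..O.OO.O..O.O
O......OO......O
O......OO......O
O.O..O.OO.O..O.O
O.O..O.OO.O..O.O
O......OO......O
O......OO......O
O.O..O.OO.O..O.O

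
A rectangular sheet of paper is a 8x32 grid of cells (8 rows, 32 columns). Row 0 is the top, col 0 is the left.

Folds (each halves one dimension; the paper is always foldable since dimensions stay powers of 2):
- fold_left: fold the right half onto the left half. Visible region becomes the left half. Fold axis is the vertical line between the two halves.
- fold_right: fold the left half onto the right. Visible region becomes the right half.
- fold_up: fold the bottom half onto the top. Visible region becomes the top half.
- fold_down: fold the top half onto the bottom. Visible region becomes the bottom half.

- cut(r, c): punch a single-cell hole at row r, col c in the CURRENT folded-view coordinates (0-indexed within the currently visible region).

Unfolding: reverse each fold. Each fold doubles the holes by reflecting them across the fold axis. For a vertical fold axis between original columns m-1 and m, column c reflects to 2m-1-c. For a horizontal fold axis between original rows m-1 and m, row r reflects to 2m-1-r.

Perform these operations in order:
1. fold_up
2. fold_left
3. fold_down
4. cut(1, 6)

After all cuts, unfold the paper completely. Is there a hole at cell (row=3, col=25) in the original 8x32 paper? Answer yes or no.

Op 1 fold_up: fold axis h@4; visible region now rows[0,4) x cols[0,32) = 4x32
Op 2 fold_left: fold axis v@16; visible region now rows[0,4) x cols[0,16) = 4x16
Op 3 fold_down: fold axis h@2; visible region now rows[2,4) x cols[0,16) = 2x16
Op 4 cut(1, 6): punch at orig (3,6); cuts so far [(3, 6)]; region rows[2,4) x cols[0,16) = 2x16
Unfold 1 (reflect across h@2): 2 holes -> [(0, 6), (3, 6)]
Unfold 2 (reflect across v@16): 4 holes -> [(0, 6), (0, 25), (3, 6), (3, 25)]
Unfold 3 (reflect across h@4): 8 holes -> [(0, 6), (0, 25), (3, 6), (3, 25), (4, 6), (4, 25), (7, 6), (7, 25)]
Holes: [(0, 6), (0, 25), (3, 6), (3, 25), (4, 6), (4, 25), (7, 6), (7, 25)]

Answer: yes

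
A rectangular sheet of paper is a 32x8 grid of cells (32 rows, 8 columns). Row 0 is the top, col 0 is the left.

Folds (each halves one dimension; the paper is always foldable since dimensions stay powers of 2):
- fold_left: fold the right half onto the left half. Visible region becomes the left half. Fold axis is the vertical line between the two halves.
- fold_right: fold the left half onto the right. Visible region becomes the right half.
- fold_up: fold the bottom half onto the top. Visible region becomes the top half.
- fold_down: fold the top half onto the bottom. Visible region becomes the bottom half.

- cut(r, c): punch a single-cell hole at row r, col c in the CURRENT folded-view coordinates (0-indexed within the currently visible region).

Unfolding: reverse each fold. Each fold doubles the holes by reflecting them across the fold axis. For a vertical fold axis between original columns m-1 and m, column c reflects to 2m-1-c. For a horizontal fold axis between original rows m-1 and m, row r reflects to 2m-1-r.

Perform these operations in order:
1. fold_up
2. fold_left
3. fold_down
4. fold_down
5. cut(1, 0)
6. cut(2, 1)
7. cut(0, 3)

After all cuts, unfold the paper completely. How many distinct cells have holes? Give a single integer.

Op 1 fold_up: fold axis h@16; visible region now rows[0,16) x cols[0,8) = 16x8
Op 2 fold_left: fold axis v@4; visible region now rows[0,16) x cols[0,4) = 16x4
Op 3 fold_down: fold axis h@8; visible region now rows[8,16) x cols[0,4) = 8x4
Op 4 fold_down: fold axis h@12; visible region now rows[12,16) x cols[0,4) = 4x4
Op 5 cut(1, 0): punch at orig (13,0); cuts so far [(13, 0)]; region rows[12,16) x cols[0,4) = 4x4
Op 6 cut(2, 1): punch at orig (14,1); cuts so far [(13, 0), (14, 1)]; region rows[12,16) x cols[0,4) = 4x4
Op 7 cut(0, 3): punch at orig (12,3); cuts so far [(12, 3), (13, 0), (14, 1)]; region rows[12,16) x cols[0,4) = 4x4
Unfold 1 (reflect across h@12): 6 holes -> [(9, 1), (10, 0), (11, 3), (12, 3), (13, 0), (14, 1)]
Unfold 2 (reflect across h@8): 12 holes -> [(1, 1), (2, 0), (3, 3), (4, 3), (5, 0), (6, 1), (9, 1), (10, 0), (11, 3), (12, 3), (13, 0), (14, 1)]
Unfold 3 (reflect across v@4): 24 holes -> [(1, 1), (1, 6), (2, 0), (2, 7), (3, 3), (3, 4), (4, 3), (4, 4), (5, 0), (5, 7), (6, 1), (6, 6), (9, 1), (9, 6), (10, 0), (10, 7), (11, 3), (11, 4), (12, 3), (12, 4), (13, 0), (13, 7), (14, 1), (14, 6)]
Unfold 4 (reflect across h@16): 48 holes -> [(1, 1), (1, 6), (2, 0), (2, 7), (3, 3), (3, 4), (4, 3), (4, 4), (5, 0), (5, 7), (6, 1), (6, 6), (9, 1), (9, 6), (10, 0), (10, 7), (11, 3), (11, 4), (12, 3), (12, 4), (13, 0), (13, 7), (14, 1), (14, 6), (17, 1), (17, 6), (18, 0), (18, 7), (19, 3), (19, 4), (20, 3), (20, 4), (21, 0), (21, 7), (22, 1), (22, 6), (25, 1), (25, 6), (26, 0), (26, 7), (27, 3), (27, 4), (28, 3), (28, 4), (29, 0), (29, 7), (30, 1), (30, 6)]

Answer: 48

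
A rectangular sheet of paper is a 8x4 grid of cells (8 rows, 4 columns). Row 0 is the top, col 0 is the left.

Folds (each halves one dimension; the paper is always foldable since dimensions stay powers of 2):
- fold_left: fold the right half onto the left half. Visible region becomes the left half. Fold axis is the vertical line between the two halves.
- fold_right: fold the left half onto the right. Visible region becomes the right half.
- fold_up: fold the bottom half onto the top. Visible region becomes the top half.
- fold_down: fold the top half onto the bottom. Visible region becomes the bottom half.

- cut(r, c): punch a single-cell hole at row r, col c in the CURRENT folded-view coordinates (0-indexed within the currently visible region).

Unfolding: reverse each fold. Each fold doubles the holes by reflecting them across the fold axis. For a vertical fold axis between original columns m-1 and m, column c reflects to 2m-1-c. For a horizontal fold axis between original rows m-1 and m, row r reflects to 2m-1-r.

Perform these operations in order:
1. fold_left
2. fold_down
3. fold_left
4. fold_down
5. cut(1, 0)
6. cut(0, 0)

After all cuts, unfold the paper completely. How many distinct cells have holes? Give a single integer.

Op 1 fold_left: fold axis v@2; visible region now rows[0,8) x cols[0,2) = 8x2
Op 2 fold_down: fold axis h@4; visible region now rows[4,8) x cols[0,2) = 4x2
Op 3 fold_left: fold axis v@1; visible region now rows[4,8) x cols[0,1) = 4x1
Op 4 fold_down: fold axis h@6; visible region now rows[6,8) x cols[0,1) = 2x1
Op 5 cut(1, 0): punch at orig (7,0); cuts so far [(7, 0)]; region rows[6,8) x cols[0,1) = 2x1
Op 6 cut(0, 0): punch at orig (6,0); cuts so far [(6, 0), (7, 0)]; region rows[6,8) x cols[0,1) = 2x1
Unfold 1 (reflect across h@6): 4 holes -> [(4, 0), (5, 0), (6, 0), (7, 0)]
Unfold 2 (reflect across v@1): 8 holes -> [(4, 0), (4, 1), (5, 0), (5, 1), (6, 0), (6, 1), (7, 0), (7, 1)]
Unfold 3 (reflect across h@4): 16 holes -> [(0, 0), (0, 1), (1, 0), (1, 1), (2, 0), (2, 1), (3, 0), (3, 1), (4, 0), (4, 1), (5, 0), (5, 1), (6, 0), (6, 1), (7, 0), (7, 1)]
Unfold 4 (reflect across v@2): 32 holes -> [(0, 0), (0, 1), (0, 2), (0, 3), (1, 0), (1, 1), (1, 2), (1, 3), (2, 0), (2, 1), (2, 2), (2, 3), (3, 0), (3, 1), (3, 2), (3, 3), (4, 0), (4, 1), (4, 2), (4, 3), (5, 0), (5, 1), (5, 2), (5, 3), (6, 0), (6, 1), (6, 2), (6, 3), (7, 0), (7, 1), (7, 2), (7, 3)]

Answer: 32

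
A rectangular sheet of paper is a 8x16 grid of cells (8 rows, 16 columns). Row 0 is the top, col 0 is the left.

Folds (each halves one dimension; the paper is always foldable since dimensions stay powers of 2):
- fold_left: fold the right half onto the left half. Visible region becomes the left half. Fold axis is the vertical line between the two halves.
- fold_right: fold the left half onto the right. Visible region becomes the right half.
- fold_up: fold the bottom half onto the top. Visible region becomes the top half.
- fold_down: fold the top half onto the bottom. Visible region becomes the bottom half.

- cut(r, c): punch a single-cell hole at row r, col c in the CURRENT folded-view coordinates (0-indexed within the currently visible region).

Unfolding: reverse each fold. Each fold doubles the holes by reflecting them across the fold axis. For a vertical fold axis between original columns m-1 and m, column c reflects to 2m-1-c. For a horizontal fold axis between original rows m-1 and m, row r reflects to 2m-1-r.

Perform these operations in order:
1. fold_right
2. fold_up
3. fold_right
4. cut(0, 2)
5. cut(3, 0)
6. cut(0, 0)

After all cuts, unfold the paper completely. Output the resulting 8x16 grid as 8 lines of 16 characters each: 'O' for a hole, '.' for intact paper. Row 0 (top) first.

Op 1 fold_right: fold axis v@8; visible region now rows[0,8) x cols[8,16) = 8x8
Op 2 fold_up: fold axis h@4; visible region now rows[0,4) x cols[8,16) = 4x8
Op 3 fold_right: fold axis v@12; visible region now rows[0,4) x cols[12,16) = 4x4
Op 4 cut(0, 2): punch at orig (0,14); cuts so far [(0, 14)]; region rows[0,4) x cols[12,16) = 4x4
Op 5 cut(3, 0): punch at orig (3,12); cuts so far [(0, 14), (3, 12)]; region rows[0,4) x cols[12,16) = 4x4
Op 6 cut(0, 0): punch at orig (0,12); cuts so far [(0, 12), (0, 14), (3, 12)]; region rows[0,4) x cols[12,16) = 4x4
Unfold 1 (reflect across v@12): 6 holes -> [(0, 9), (0, 11), (0, 12), (0, 14), (3, 11), (3, 12)]
Unfold 2 (reflect across h@4): 12 holes -> [(0, 9), (0, 11), (0, 12), (0, 14), (3, 11), (3, 12), (4, 11), (4, 12), (7, 9), (7, 11), (7, 12), (7, 14)]
Unfold 3 (reflect across v@8): 24 holes -> [(0, 1), (0, 3), (0, 4), (0, 6), (0, 9), (0, 11), (0, 12), (0, 14), (3, 3), (3, 4), (3, 11), (3, 12), (4, 3), (4, 4), (4, 11), (4, 12), (7, 1), (7, 3), (7, 4), (7, 6), (7, 9), (7, 11), (7, 12), (7, 14)]

Answer: .O.OO.O..O.OO.O.
................
................
...OO......OO...
...OO......OO...
................
................
.O.OO.O..O.OO.O.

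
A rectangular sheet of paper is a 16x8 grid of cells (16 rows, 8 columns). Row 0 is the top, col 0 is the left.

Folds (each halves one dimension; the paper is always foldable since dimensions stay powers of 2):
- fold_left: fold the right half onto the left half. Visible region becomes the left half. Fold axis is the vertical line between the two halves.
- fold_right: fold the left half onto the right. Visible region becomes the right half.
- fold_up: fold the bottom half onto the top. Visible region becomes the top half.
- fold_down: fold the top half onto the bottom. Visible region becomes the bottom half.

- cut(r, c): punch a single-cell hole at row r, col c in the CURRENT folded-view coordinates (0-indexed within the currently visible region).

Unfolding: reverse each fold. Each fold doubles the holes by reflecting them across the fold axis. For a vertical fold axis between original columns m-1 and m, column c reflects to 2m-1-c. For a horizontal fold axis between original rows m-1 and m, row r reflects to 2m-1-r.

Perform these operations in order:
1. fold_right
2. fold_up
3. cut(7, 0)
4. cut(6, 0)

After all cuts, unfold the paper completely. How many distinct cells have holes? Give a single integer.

Op 1 fold_right: fold axis v@4; visible region now rows[0,16) x cols[4,8) = 16x4
Op 2 fold_up: fold axis h@8; visible region now rows[0,8) x cols[4,8) = 8x4
Op 3 cut(7, 0): punch at orig (7,4); cuts so far [(7, 4)]; region rows[0,8) x cols[4,8) = 8x4
Op 4 cut(6, 0): punch at orig (6,4); cuts so far [(6, 4), (7, 4)]; region rows[0,8) x cols[4,8) = 8x4
Unfold 1 (reflect across h@8): 4 holes -> [(6, 4), (7, 4), (8, 4), (9, 4)]
Unfold 2 (reflect across v@4): 8 holes -> [(6, 3), (6, 4), (7, 3), (7, 4), (8, 3), (8, 4), (9, 3), (9, 4)]

Answer: 8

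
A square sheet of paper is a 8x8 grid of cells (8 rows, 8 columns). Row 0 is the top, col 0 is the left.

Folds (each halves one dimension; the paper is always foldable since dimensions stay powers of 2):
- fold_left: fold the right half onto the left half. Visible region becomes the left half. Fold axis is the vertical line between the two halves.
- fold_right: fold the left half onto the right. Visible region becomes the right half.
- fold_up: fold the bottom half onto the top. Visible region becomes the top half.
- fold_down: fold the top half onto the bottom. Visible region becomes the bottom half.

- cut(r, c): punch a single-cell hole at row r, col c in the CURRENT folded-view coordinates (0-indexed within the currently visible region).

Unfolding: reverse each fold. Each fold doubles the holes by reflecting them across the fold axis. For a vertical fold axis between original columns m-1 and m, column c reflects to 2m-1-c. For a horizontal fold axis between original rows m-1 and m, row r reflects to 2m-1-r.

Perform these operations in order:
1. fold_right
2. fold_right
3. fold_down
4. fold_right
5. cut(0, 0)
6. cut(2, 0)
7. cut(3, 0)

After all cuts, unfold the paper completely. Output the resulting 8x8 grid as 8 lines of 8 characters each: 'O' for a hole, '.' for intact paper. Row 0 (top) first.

Op 1 fold_right: fold axis v@4; visible region now rows[0,8) x cols[4,8) = 8x4
Op 2 fold_right: fold axis v@6; visible region now rows[0,8) x cols[6,8) = 8x2
Op 3 fold_down: fold axis h@4; visible region now rows[4,8) x cols[6,8) = 4x2
Op 4 fold_right: fold axis v@7; visible region now rows[4,8) x cols[7,8) = 4x1
Op 5 cut(0, 0): punch at orig (4,7); cuts so far [(4, 7)]; region rows[4,8) x cols[7,8) = 4x1
Op 6 cut(2, 0): punch at orig (6,7); cuts so far [(4, 7), (6, 7)]; region rows[4,8) x cols[7,8) = 4x1
Op 7 cut(3, 0): punch at orig (7,7); cuts so far [(4, 7), (6, 7), (7, 7)]; region rows[4,8) x cols[7,8) = 4x1
Unfold 1 (reflect across v@7): 6 holes -> [(4, 6), (4, 7), (6, 6), (6, 7), (7, 6), (7, 7)]
Unfold 2 (reflect across h@4): 12 holes -> [(0, 6), (0, 7), (1, 6), (1, 7), (3, 6), (3, 7), (4, 6), (4, 7), (6, 6), (6, 7), (7, 6), (7, 7)]
Unfold 3 (reflect across v@6): 24 holes -> [(0, 4), (0, 5), (0, 6), (0, 7), (1, 4), (1, 5), (1, 6), (1, 7), (3, 4), (3, 5), (3, 6), (3, 7), (4, 4), (4, 5), (4, 6), (4, 7), (6, 4), (6, 5), (6, 6), (6, 7), (7, 4), (7, 5), (7, 6), (7, 7)]
Unfold 4 (reflect across v@4): 48 holes -> [(0, 0), (0, 1), (0, 2), (0, 3), (0, 4), (0, 5), (0, 6), (0, 7), (1, 0), (1, 1), (1, 2), (1, 3), (1, 4), (1, 5), (1, 6), (1, 7), (3, 0), (3, 1), (3, 2), (3, 3), (3, 4), (3, 5), (3, 6), (3, 7), (4, 0), (4, 1), (4, 2), (4, 3), (4, 4), (4, 5), (4, 6), (4, 7), (6, 0), (6, 1), (6, 2), (6, 3), (6, 4), (6, 5), (6, 6), (6, 7), (7, 0), (7, 1), (7, 2), (7, 3), (7, 4), (7, 5), (7, 6), (7, 7)]

Answer: OOOOOOOO
OOOOOOOO
........
OOOOOOOO
OOOOOOOO
........
OOOOOOOO
OOOOOOOO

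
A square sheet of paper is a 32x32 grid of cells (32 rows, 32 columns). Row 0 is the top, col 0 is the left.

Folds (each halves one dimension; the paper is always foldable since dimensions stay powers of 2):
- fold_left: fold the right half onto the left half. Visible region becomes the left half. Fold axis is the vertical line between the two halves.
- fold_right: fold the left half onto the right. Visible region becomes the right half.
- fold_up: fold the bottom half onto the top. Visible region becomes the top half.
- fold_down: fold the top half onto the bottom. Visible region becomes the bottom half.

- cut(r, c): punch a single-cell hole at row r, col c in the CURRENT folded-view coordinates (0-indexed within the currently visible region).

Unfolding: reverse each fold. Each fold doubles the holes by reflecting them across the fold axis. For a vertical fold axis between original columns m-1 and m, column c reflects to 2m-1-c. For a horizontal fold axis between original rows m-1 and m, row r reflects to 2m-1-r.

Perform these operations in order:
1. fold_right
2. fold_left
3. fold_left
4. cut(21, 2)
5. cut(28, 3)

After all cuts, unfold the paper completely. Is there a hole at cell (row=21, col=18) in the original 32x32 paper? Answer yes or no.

Op 1 fold_right: fold axis v@16; visible region now rows[0,32) x cols[16,32) = 32x16
Op 2 fold_left: fold axis v@24; visible region now rows[0,32) x cols[16,24) = 32x8
Op 3 fold_left: fold axis v@20; visible region now rows[0,32) x cols[16,20) = 32x4
Op 4 cut(21, 2): punch at orig (21,18); cuts so far [(21, 18)]; region rows[0,32) x cols[16,20) = 32x4
Op 5 cut(28, 3): punch at orig (28,19); cuts so far [(21, 18), (28, 19)]; region rows[0,32) x cols[16,20) = 32x4
Unfold 1 (reflect across v@20): 4 holes -> [(21, 18), (21, 21), (28, 19), (28, 20)]
Unfold 2 (reflect across v@24): 8 holes -> [(21, 18), (21, 21), (21, 26), (21, 29), (28, 19), (28, 20), (28, 27), (28, 28)]
Unfold 3 (reflect across v@16): 16 holes -> [(21, 2), (21, 5), (21, 10), (21, 13), (21, 18), (21, 21), (21, 26), (21, 29), (28, 3), (28, 4), (28, 11), (28, 12), (28, 19), (28, 20), (28, 27), (28, 28)]
Holes: [(21, 2), (21, 5), (21, 10), (21, 13), (21, 18), (21, 21), (21, 26), (21, 29), (28, 3), (28, 4), (28, 11), (28, 12), (28, 19), (28, 20), (28, 27), (28, 28)]

Answer: yes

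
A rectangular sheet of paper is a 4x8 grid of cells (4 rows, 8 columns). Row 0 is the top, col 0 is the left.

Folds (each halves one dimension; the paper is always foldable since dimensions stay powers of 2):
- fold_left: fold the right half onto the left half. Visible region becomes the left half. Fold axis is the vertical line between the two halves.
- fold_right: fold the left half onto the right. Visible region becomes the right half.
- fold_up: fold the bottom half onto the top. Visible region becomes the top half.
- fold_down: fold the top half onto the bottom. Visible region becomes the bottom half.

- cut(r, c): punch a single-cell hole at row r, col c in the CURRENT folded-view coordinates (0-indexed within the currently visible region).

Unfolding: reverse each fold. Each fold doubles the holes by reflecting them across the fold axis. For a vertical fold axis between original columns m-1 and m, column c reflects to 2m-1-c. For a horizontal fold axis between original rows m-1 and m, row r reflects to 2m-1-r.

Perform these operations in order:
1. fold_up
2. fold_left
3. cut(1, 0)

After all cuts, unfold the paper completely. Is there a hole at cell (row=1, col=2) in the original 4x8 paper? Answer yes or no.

Op 1 fold_up: fold axis h@2; visible region now rows[0,2) x cols[0,8) = 2x8
Op 2 fold_left: fold axis v@4; visible region now rows[0,2) x cols[0,4) = 2x4
Op 3 cut(1, 0): punch at orig (1,0); cuts so far [(1, 0)]; region rows[0,2) x cols[0,4) = 2x4
Unfold 1 (reflect across v@4): 2 holes -> [(1, 0), (1, 7)]
Unfold 2 (reflect across h@2): 4 holes -> [(1, 0), (1, 7), (2, 0), (2, 7)]
Holes: [(1, 0), (1, 7), (2, 0), (2, 7)]

Answer: no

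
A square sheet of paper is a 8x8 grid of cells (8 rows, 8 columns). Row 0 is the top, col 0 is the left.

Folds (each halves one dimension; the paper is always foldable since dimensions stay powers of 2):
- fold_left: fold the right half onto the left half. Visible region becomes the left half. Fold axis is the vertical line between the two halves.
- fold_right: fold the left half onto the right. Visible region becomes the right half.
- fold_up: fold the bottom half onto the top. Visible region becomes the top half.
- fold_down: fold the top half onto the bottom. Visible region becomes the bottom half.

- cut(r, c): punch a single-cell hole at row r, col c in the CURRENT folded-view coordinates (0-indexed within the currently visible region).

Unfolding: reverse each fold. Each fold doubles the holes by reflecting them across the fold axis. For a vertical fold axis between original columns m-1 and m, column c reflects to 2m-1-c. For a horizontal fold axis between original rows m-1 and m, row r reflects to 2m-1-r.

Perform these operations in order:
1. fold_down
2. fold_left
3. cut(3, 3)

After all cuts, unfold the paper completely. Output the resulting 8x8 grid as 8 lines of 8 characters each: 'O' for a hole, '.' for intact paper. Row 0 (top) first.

Answer: ...OO...
........
........
........
........
........
........
...OO...

Derivation:
Op 1 fold_down: fold axis h@4; visible region now rows[4,8) x cols[0,8) = 4x8
Op 2 fold_left: fold axis v@4; visible region now rows[4,8) x cols[0,4) = 4x4
Op 3 cut(3, 3): punch at orig (7,3); cuts so far [(7, 3)]; region rows[4,8) x cols[0,4) = 4x4
Unfold 1 (reflect across v@4): 2 holes -> [(7, 3), (7, 4)]
Unfold 2 (reflect across h@4): 4 holes -> [(0, 3), (0, 4), (7, 3), (7, 4)]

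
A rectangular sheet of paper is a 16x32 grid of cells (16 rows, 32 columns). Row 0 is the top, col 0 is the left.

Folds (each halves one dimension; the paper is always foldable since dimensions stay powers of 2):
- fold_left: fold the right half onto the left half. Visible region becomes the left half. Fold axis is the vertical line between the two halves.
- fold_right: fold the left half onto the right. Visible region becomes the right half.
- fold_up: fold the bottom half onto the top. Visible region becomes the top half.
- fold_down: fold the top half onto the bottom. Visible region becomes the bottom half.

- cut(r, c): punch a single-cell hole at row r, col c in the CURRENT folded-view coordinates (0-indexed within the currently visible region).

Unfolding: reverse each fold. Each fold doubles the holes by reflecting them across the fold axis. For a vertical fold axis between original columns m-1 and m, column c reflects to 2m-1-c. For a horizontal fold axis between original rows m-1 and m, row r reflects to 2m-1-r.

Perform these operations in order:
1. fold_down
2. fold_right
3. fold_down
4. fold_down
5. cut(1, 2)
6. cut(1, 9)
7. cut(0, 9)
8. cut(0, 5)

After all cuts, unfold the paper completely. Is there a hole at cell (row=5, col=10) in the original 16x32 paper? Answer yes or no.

Op 1 fold_down: fold axis h@8; visible region now rows[8,16) x cols[0,32) = 8x32
Op 2 fold_right: fold axis v@16; visible region now rows[8,16) x cols[16,32) = 8x16
Op 3 fold_down: fold axis h@12; visible region now rows[12,16) x cols[16,32) = 4x16
Op 4 fold_down: fold axis h@14; visible region now rows[14,16) x cols[16,32) = 2x16
Op 5 cut(1, 2): punch at orig (15,18); cuts so far [(15, 18)]; region rows[14,16) x cols[16,32) = 2x16
Op 6 cut(1, 9): punch at orig (15,25); cuts so far [(15, 18), (15, 25)]; region rows[14,16) x cols[16,32) = 2x16
Op 7 cut(0, 9): punch at orig (14,25); cuts so far [(14, 25), (15, 18), (15, 25)]; region rows[14,16) x cols[16,32) = 2x16
Op 8 cut(0, 5): punch at orig (14,21); cuts so far [(14, 21), (14, 25), (15, 18), (15, 25)]; region rows[14,16) x cols[16,32) = 2x16
Unfold 1 (reflect across h@14): 8 holes -> [(12, 18), (12, 25), (13, 21), (13, 25), (14, 21), (14, 25), (15, 18), (15, 25)]
Unfold 2 (reflect across h@12): 16 holes -> [(8, 18), (8, 25), (9, 21), (9, 25), (10, 21), (10, 25), (11, 18), (11, 25), (12, 18), (12, 25), (13, 21), (13, 25), (14, 21), (14, 25), (15, 18), (15, 25)]
Unfold 3 (reflect across v@16): 32 holes -> [(8, 6), (8, 13), (8, 18), (8, 25), (9, 6), (9, 10), (9, 21), (9, 25), (10, 6), (10, 10), (10, 21), (10, 25), (11, 6), (11, 13), (11, 18), (11, 25), (12, 6), (12, 13), (12, 18), (12, 25), (13, 6), (13, 10), (13, 21), (13, 25), (14, 6), (14, 10), (14, 21), (14, 25), (15, 6), (15, 13), (15, 18), (15, 25)]
Unfold 4 (reflect across h@8): 64 holes -> [(0, 6), (0, 13), (0, 18), (0, 25), (1, 6), (1, 10), (1, 21), (1, 25), (2, 6), (2, 10), (2, 21), (2, 25), (3, 6), (3, 13), (3, 18), (3, 25), (4, 6), (4, 13), (4, 18), (4, 25), (5, 6), (5, 10), (5, 21), (5, 25), (6, 6), (6, 10), (6, 21), (6, 25), (7, 6), (7, 13), (7, 18), (7, 25), (8, 6), (8, 13), (8, 18), (8, 25), (9, 6), (9, 10), (9, 21), (9, 25), (10, 6), (10, 10), (10, 21), (10, 25), (11, 6), (11, 13), (11, 18), (11, 25), (12, 6), (12, 13), (12, 18), (12, 25), (13, 6), (13, 10), (13, 21), (13, 25), (14, 6), (14, 10), (14, 21), (14, 25), (15, 6), (15, 13), (15, 18), (15, 25)]
Holes: [(0, 6), (0, 13), (0, 18), (0, 25), (1, 6), (1, 10), (1, 21), (1, 25), (2, 6), (2, 10), (2, 21), (2, 25), (3, 6), (3, 13), (3, 18), (3, 25), (4, 6), (4, 13), (4, 18), (4, 25), (5, 6), (5, 10), (5, 21), (5, 25), (6, 6), (6, 10), (6, 21), (6, 25), (7, 6), (7, 13), (7, 18), (7, 25), (8, 6), (8, 13), (8, 18), (8, 25), (9, 6), (9, 10), (9, 21), (9, 25), (10, 6), (10, 10), (10, 21), (10, 25), (11, 6), (11, 13), (11, 18), (11, 25), (12, 6), (12, 13), (12, 18), (12, 25), (13, 6), (13, 10), (13, 21), (13, 25), (14, 6), (14, 10), (14, 21), (14, 25), (15, 6), (15, 13), (15, 18), (15, 25)]

Answer: yes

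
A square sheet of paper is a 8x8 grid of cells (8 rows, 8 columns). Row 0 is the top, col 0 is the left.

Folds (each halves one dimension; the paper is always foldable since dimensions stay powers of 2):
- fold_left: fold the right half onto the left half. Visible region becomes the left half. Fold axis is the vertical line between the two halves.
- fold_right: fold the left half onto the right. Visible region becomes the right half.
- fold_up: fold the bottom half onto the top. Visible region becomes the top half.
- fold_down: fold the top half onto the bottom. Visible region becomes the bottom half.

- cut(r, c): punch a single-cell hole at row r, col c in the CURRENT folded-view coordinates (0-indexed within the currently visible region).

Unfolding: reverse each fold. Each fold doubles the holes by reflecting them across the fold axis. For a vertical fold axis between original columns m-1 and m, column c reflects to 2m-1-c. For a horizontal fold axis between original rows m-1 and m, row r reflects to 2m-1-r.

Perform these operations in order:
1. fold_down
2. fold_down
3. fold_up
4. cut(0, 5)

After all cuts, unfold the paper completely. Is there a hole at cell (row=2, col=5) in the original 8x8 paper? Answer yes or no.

Answer: yes

Derivation:
Op 1 fold_down: fold axis h@4; visible region now rows[4,8) x cols[0,8) = 4x8
Op 2 fold_down: fold axis h@6; visible region now rows[6,8) x cols[0,8) = 2x8
Op 3 fold_up: fold axis h@7; visible region now rows[6,7) x cols[0,8) = 1x8
Op 4 cut(0, 5): punch at orig (6,5); cuts so far [(6, 5)]; region rows[6,7) x cols[0,8) = 1x8
Unfold 1 (reflect across h@7): 2 holes -> [(6, 5), (7, 5)]
Unfold 2 (reflect across h@6): 4 holes -> [(4, 5), (5, 5), (6, 5), (7, 5)]
Unfold 3 (reflect across h@4): 8 holes -> [(0, 5), (1, 5), (2, 5), (3, 5), (4, 5), (5, 5), (6, 5), (7, 5)]
Holes: [(0, 5), (1, 5), (2, 5), (3, 5), (4, 5), (5, 5), (6, 5), (7, 5)]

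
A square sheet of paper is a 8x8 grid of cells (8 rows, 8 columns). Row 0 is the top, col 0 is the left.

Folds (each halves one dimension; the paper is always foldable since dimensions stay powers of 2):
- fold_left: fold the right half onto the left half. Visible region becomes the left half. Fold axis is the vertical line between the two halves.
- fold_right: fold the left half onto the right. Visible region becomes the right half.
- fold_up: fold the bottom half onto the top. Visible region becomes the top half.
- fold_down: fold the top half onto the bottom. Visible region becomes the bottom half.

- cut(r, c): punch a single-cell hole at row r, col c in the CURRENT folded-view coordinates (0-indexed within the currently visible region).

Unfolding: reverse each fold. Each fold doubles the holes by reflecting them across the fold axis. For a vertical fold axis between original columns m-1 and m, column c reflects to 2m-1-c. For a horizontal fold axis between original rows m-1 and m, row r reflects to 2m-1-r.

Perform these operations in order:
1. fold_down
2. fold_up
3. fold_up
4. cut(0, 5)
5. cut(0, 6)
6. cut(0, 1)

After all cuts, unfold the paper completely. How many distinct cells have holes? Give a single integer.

Answer: 24

Derivation:
Op 1 fold_down: fold axis h@4; visible region now rows[4,8) x cols[0,8) = 4x8
Op 2 fold_up: fold axis h@6; visible region now rows[4,6) x cols[0,8) = 2x8
Op 3 fold_up: fold axis h@5; visible region now rows[4,5) x cols[0,8) = 1x8
Op 4 cut(0, 5): punch at orig (4,5); cuts so far [(4, 5)]; region rows[4,5) x cols[0,8) = 1x8
Op 5 cut(0, 6): punch at orig (4,6); cuts so far [(4, 5), (4, 6)]; region rows[4,5) x cols[0,8) = 1x8
Op 6 cut(0, 1): punch at orig (4,1); cuts so far [(4, 1), (4, 5), (4, 6)]; region rows[4,5) x cols[0,8) = 1x8
Unfold 1 (reflect across h@5): 6 holes -> [(4, 1), (4, 5), (4, 6), (5, 1), (5, 5), (5, 6)]
Unfold 2 (reflect across h@6): 12 holes -> [(4, 1), (4, 5), (4, 6), (5, 1), (5, 5), (5, 6), (6, 1), (6, 5), (6, 6), (7, 1), (7, 5), (7, 6)]
Unfold 3 (reflect across h@4): 24 holes -> [(0, 1), (0, 5), (0, 6), (1, 1), (1, 5), (1, 6), (2, 1), (2, 5), (2, 6), (3, 1), (3, 5), (3, 6), (4, 1), (4, 5), (4, 6), (5, 1), (5, 5), (5, 6), (6, 1), (6, 5), (6, 6), (7, 1), (7, 5), (7, 6)]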